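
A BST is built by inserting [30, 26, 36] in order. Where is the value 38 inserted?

Starting tree (level order): [30, 26, 36]
Insertion path: 30 -> 36
Result: insert 38 as right child of 36
Final tree (level order): [30, 26, 36, None, None, None, 38]


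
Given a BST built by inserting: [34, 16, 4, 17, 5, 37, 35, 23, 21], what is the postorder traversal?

Tree insertion order: [34, 16, 4, 17, 5, 37, 35, 23, 21]
Tree (level-order array): [34, 16, 37, 4, 17, 35, None, None, 5, None, 23, None, None, None, None, 21]
Postorder traversal: [5, 4, 21, 23, 17, 16, 35, 37, 34]


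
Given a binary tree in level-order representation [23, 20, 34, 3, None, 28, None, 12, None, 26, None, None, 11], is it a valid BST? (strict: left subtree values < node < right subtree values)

Level-order array: [23, 20, 34, 3, None, 28, None, 12, None, 26, None, None, 11]
Validate using subtree bounds (lo, hi): at each node, require lo < value < hi,
then recurse left with hi=value and right with lo=value.
Preorder trace (stopping at first violation):
  at node 23 with bounds (-inf, +inf): OK
  at node 20 with bounds (-inf, 23): OK
  at node 3 with bounds (-inf, 20): OK
  at node 12 with bounds (-inf, 3): VIOLATION
Node 12 violates its bound: not (-inf < 12 < 3).
Result: Not a valid BST


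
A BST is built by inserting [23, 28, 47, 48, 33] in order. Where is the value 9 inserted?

Starting tree (level order): [23, None, 28, None, 47, 33, 48]
Insertion path: 23
Result: insert 9 as left child of 23
Final tree (level order): [23, 9, 28, None, None, None, 47, 33, 48]


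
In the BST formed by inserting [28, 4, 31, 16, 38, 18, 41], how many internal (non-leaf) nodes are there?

Tree built from: [28, 4, 31, 16, 38, 18, 41]
Tree (level-order array): [28, 4, 31, None, 16, None, 38, None, 18, None, 41]
Rule: An internal node has at least one child.
Per-node child counts:
  node 28: 2 child(ren)
  node 4: 1 child(ren)
  node 16: 1 child(ren)
  node 18: 0 child(ren)
  node 31: 1 child(ren)
  node 38: 1 child(ren)
  node 41: 0 child(ren)
Matching nodes: [28, 4, 16, 31, 38]
Count of internal (non-leaf) nodes: 5


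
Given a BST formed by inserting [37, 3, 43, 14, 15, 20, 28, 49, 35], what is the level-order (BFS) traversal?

Tree insertion order: [37, 3, 43, 14, 15, 20, 28, 49, 35]
Tree (level-order array): [37, 3, 43, None, 14, None, 49, None, 15, None, None, None, 20, None, 28, None, 35]
BFS from the root, enqueuing left then right child of each popped node:
  queue [37] -> pop 37, enqueue [3, 43], visited so far: [37]
  queue [3, 43] -> pop 3, enqueue [14], visited so far: [37, 3]
  queue [43, 14] -> pop 43, enqueue [49], visited so far: [37, 3, 43]
  queue [14, 49] -> pop 14, enqueue [15], visited so far: [37, 3, 43, 14]
  queue [49, 15] -> pop 49, enqueue [none], visited so far: [37, 3, 43, 14, 49]
  queue [15] -> pop 15, enqueue [20], visited so far: [37, 3, 43, 14, 49, 15]
  queue [20] -> pop 20, enqueue [28], visited so far: [37, 3, 43, 14, 49, 15, 20]
  queue [28] -> pop 28, enqueue [35], visited so far: [37, 3, 43, 14, 49, 15, 20, 28]
  queue [35] -> pop 35, enqueue [none], visited so far: [37, 3, 43, 14, 49, 15, 20, 28, 35]
Result: [37, 3, 43, 14, 49, 15, 20, 28, 35]


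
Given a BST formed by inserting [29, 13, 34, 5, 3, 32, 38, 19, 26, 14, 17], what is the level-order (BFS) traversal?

Tree insertion order: [29, 13, 34, 5, 3, 32, 38, 19, 26, 14, 17]
Tree (level-order array): [29, 13, 34, 5, 19, 32, 38, 3, None, 14, 26, None, None, None, None, None, None, None, 17]
BFS from the root, enqueuing left then right child of each popped node:
  queue [29] -> pop 29, enqueue [13, 34], visited so far: [29]
  queue [13, 34] -> pop 13, enqueue [5, 19], visited so far: [29, 13]
  queue [34, 5, 19] -> pop 34, enqueue [32, 38], visited so far: [29, 13, 34]
  queue [5, 19, 32, 38] -> pop 5, enqueue [3], visited so far: [29, 13, 34, 5]
  queue [19, 32, 38, 3] -> pop 19, enqueue [14, 26], visited so far: [29, 13, 34, 5, 19]
  queue [32, 38, 3, 14, 26] -> pop 32, enqueue [none], visited so far: [29, 13, 34, 5, 19, 32]
  queue [38, 3, 14, 26] -> pop 38, enqueue [none], visited so far: [29, 13, 34, 5, 19, 32, 38]
  queue [3, 14, 26] -> pop 3, enqueue [none], visited so far: [29, 13, 34, 5, 19, 32, 38, 3]
  queue [14, 26] -> pop 14, enqueue [17], visited so far: [29, 13, 34, 5, 19, 32, 38, 3, 14]
  queue [26, 17] -> pop 26, enqueue [none], visited so far: [29, 13, 34, 5, 19, 32, 38, 3, 14, 26]
  queue [17] -> pop 17, enqueue [none], visited so far: [29, 13, 34, 5, 19, 32, 38, 3, 14, 26, 17]
Result: [29, 13, 34, 5, 19, 32, 38, 3, 14, 26, 17]


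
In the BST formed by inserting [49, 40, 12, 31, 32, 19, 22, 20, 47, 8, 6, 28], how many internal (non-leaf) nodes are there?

Tree built from: [49, 40, 12, 31, 32, 19, 22, 20, 47, 8, 6, 28]
Tree (level-order array): [49, 40, None, 12, 47, 8, 31, None, None, 6, None, 19, 32, None, None, None, 22, None, None, 20, 28]
Rule: An internal node has at least one child.
Per-node child counts:
  node 49: 1 child(ren)
  node 40: 2 child(ren)
  node 12: 2 child(ren)
  node 8: 1 child(ren)
  node 6: 0 child(ren)
  node 31: 2 child(ren)
  node 19: 1 child(ren)
  node 22: 2 child(ren)
  node 20: 0 child(ren)
  node 28: 0 child(ren)
  node 32: 0 child(ren)
  node 47: 0 child(ren)
Matching nodes: [49, 40, 12, 8, 31, 19, 22]
Count of internal (non-leaf) nodes: 7


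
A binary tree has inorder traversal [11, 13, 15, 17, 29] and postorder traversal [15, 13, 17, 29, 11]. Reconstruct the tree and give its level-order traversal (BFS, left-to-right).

Inorder:   [11, 13, 15, 17, 29]
Postorder: [15, 13, 17, 29, 11]
Algorithm: postorder visits root last, so walk postorder right-to-left;
each value is the root of the current inorder slice — split it at that
value, recurse on the right subtree first, then the left.
Recursive splits:
  root=11; inorder splits into left=[], right=[13, 15, 17, 29]
  root=29; inorder splits into left=[13, 15, 17], right=[]
  root=17; inorder splits into left=[13, 15], right=[]
  root=13; inorder splits into left=[], right=[15]
  root=15; inorder splits into left=[], right=[]
Reconstructed level-order: [11, 29, 17, 13, 15]


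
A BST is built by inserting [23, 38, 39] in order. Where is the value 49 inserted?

Starting tree (level order): [23, None, 38, None, 39]
Insertion path: 23 -> 38 -> 39
Result: insert 49 as right child of 39
Final tree (level order): [23, None, 38, None, 39, None, 49]


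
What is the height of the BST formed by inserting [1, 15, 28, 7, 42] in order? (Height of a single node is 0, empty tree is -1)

Insertion order: [1, 15, 28, 7, 42]
Tree (level-order array): [1, None, 15, 7, 28, None, None, None, 42]
Compute height bottom-up (empty subtree = -1):
  height(7) = 1 + max(-1, -1) = 0
  height(42) = 1 + max(-1, -1) = 0
  height(28) = 1 + max(-1, 0) = 1
  height(15) = 1 + max(0, 1) = 2
  height(1) = 1 + max(-1, 2) = 3
Height = 3


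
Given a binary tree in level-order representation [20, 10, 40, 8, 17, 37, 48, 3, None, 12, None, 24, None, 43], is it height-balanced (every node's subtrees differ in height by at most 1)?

Tree (level-order array): [20, 10, 40, 8, 17, 37, 48, 3, None, 12, None, 24, None, 43]
Definition: a tree is height-balanced if, at every node, |h(left) - h(right)| <= 1 (empty subtree has height -1).
Bottom-up per-node check:
  node 3: h_left=-1, h_right=-1, diff=0 [OK], height=0
  node 8: h_left=0, h_right=-1, diff=1 [OK], height=1
  node 12: h_left=-1, h_right=-1, diff=0 [OK], height=0
  node 17: h_left=0, h_right=-1, diff=1 [OK], height=1
  node 10: h_left=1, h_right=1, diff=0 [OK], height=2
  node 24: h_left=-1, h_right=-1, diff=0 [OK], height=0
  node 37: h_left=0, h_right=-1, diff=1 [OK], height=1
  node 43: h_left=-1, h_right=-1, diff=0 [OK], height=0
  node 48: h_left=0, h_right=-1, diff=1 [OK], height=1
  node 40: h_left=1, h_right=1, diff=0 [OK], height=2
  node 20: h_left=2, h_right=2, diff=0 [OK], height=3
All nodes satisfy the balance condition.
Result: Balanced


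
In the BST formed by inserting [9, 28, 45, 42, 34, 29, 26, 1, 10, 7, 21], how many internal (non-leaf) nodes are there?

Tree built from: [9, 28, 45, 42, 34, 29, 26, 1, 10, 7, 21]
Tree (level-order array): [9, 1, 28, None, 7, 26, 45, None, None, 10, None, 42, None, None, 21, 34, None, None, None, 29]
Rule: An internal node has at least one child.
Per-node child counts:
  node 9: 2 child(ren)
  node 1: 1 child(ren)
  node 7: 0 child(ren)
  node 28: 2 child(ren)
  node 26: 1 child(ren)
  node 10: 1 child(ren)
  node 21: 0 child(ren)
  node 45: 1 child(ren)
  node 42: 1 child(ren)
  node 34: 1 child(ren)
  node 29: 0 child(ren)
Matching nodes: [9, 1, 28, 26, 10, 45, 42, 34]
Count of internal (non-leaf) nodes: 8


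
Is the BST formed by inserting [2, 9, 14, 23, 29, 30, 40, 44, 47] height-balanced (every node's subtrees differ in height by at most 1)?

Tree (level-order array): [2, None, 9, None, 14, None, 23, None, 29, None, 30, None, 40, None, 44, None, 47]
Definition: a tree is height-balanced if, at every node, |h(left) - h(right)| <= 1 (empty subtree has height -1).
Bottom-up per-node check:
  node 47: h_left=-1, h_right=-1, diff=0 [OK], height=0
  node 44: h_left=-1, h_right=0, diff=1 [OK], height=1
  node 40: h_left=-1, h_right=1, diff=2 [FAIL (|-1-1|=2 > 1)], height=2
  node 30: h_left=-1, h_right=2, diff=3 [FAIL (|-1-2|=3 > 1)], height=3
  node 29: h_left=-1, h_right=3, diff=4 [FAIL (|-1-3|=4 > 1)], height=4
  node 23: h_left=-1, h_right=4, diff=5 [FAIL (|-1-4|=5 > 1)], height=5
  node 14: h_left=-1, h_right=5, diff=6 [FAIL (|-1-5|=6 > 1)], height=6
  node 9: h_left=-1, h_right=6, diff=7 [FAIL (|-1-6|=7 > 1)], height=7
  node 2: h_left=-1, h_right=7, diff=8 [FAIL (|-1-7|=8 > 1)], height=8
Node 40 violates the condition: |-1 - 1| = 2 > 1.
Result: Not balanced


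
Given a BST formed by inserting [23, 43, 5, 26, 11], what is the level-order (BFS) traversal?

Tree insertion order: [23, 43, 5, 26, 11]
Tree (level-order array): [23, 5, 43, None, 11, 26]
BFS from the root, enqueuing left then right child of each popped node:
  queue [23] -> pop 23, enqueue [5, 43], visited so far: [23]
  queue [5, 43] -> pop 5, enqueue [11], visited so far: [23, 5]
  queue [43, 11] -> pop 43, enqueue [26], visited so far: [23, 5, 43]
  queue [11, 26] -> pop 11, enqueue [none], visited so far: [23, 5, 43, 11]
  queue [26] -> pop 26, enqueue [none], visited so far: [23, 5, 43, 11, 26]
Result: [23, 5, 43, 11, 26]


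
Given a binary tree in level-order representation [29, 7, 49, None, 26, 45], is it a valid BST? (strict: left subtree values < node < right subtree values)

Level-order array: [29, 7, 49, None, 26, 45]
Validate using subtree bounds (lo, hi): at each node, require lo < value < hi,
then recurse left with hi=value and right with lo=value.
Preorder trace (stopping at first violation):
  at node 29 with bounds (-inf, +inf): OK
  at node 7 with bounds (-inf, 29): OK
  at node 26 with bounds (7, 29): OK
  at node 49 with bounds (29, +inf): OK
  at node 45 with bounds (29, 49): OK
No violation found at any node.
Result: Valid BST


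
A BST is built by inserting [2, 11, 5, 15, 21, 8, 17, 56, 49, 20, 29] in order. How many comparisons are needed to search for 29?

Search path for 29: 2 -> 11 -> 15 -> 21 -> 56 -> 49 -> 29
Found: True
Comparisons: 7


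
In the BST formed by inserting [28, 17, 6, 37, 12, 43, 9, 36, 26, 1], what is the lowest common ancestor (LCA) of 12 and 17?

Tree insertion order: [28, 17, 6, 37, 12, 43, 9, 36, 26, 1]
Tree (level-order array): [28, 17, 37, 6, 26, 36, 43, 1, 12, None, None, None, None, None, None, None, None, 9]
In a BST, the LCA of p=12, q=17 is the first node v on the
root-to-leaf path with p <= v <= q (go left if both < v, right if both > v).
Walk from root:
  at 28: both 12 and 17 < 28, go left
  at 17: 12 <= 17 <= 17, this is the LCA
LCA = 17


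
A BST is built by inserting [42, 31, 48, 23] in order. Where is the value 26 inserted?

Starting tree (level order): [42, 31, 48, 23]
Insertion path: 42 -> 31 -> 23
Result: insert 26 as right child of 23
Final tree (level order): [42, 31, 48, 23, None, None, None, None, 26]


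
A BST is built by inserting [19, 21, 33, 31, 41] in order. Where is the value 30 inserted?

Starting tree (level order): [19, None, 21, None, 33, 31, 41]
Insertion path: 19 -> 21 -> 33 -> 31
Result: insert 30 as left child of 31
Final tree (level order): [19, None, 21, None, 33, 31, 41, 30]


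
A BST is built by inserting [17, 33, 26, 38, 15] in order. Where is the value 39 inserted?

Starting tree (level order): [17, 15, 33, None, None, 26, 38]
Insertion path: 17 -> 33 -> 38
Result: insert 39 as right child of 38
Final tree (level order): [17, 15, 33, None, None, 26, 38, None, None, None, 39]


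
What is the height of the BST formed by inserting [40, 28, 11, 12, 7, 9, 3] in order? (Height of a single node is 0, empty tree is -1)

Insertion order: [40, 28, 11, 12, 7, 9, 3]
Tree (level-order array): [40, 28, None, 11, None, 7, 12, 3, 9]
Compute height bottom-up (empty subtree = -1):
  height(3) = 1 + max(-1, -1) = 0
  height(9) = 1 + max(-1, -1) = 0
  height(7) = 1 + max(0, 0) = 1
  height(12) = 1 + max(-1, -1) = 0
  height(11) = 1 + max(1, 0) = 2
  height(28) = 1 + max(2, -1) = 3
  height(40) = 1 + max(3, -1) = 4
Height = 4


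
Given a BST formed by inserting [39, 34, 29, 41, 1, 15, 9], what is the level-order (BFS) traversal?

Tree insertion order: [39, 34, 29, 41, 1, 15, 9]
Tree (level-order array): [39, 34, 41, 29, None, None, None, 1, None, None, 15, 9]
BFS from the root, enqueuing left then right child of each popped node:
  queue [39] -> pop 39, enqueue [34, 41], visited so far: [39]
  queue [34, 41] -> pop 34, enqueue [29], visited so far: [39, 34]
  queue [41, 29] -> pop 41, enqueue [none], visited so far: [39, 34, 41]
  queue [29] -> pop 29, enqueue [1], visited so far: [39, 34, 41, 29]
  queue [1] -> pop 1, enqueue [15], visited so far: [39, 34, 41, 29, 1]
  queue [15] -> pop 15, enqueue [9], visited so far: [39, 34, 41, 29, 1, 15]
  queue [9] -> pop 9, enqueue [none], visited so far: [39, 34, 41, 29, 1, 15, 9]
Result: [39, 34, 41, 29, 1, 15, 9]


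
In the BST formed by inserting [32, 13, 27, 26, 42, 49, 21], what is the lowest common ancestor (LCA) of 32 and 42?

Tree insertion order: [32, 13, 27, 26, 42, 49, 21]
Tree (level-order array): [32, 13, 42, None, 27, None, 49, 26, None, None, None, 21]
In a BST, the LCA of p=32, q=42 is the first node v on the
root-to-leaf path with p <= v <= q (go left if both < v, right if both > v).
Walk from root:
  at 32: 32 <= 32 <= 42, this is the LCA
LCA = 32


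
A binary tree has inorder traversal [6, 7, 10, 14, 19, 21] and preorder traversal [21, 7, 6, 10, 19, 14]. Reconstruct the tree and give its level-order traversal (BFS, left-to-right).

Inorder:  [6, 7, 10, 14, 19, 21]
Preorder: [21, 7, 6, 10, 19, 14]
Algorithm: preorder visits root first, so consume preorder in order;
for each root, split the current inorder slice at that value into
left-subtree inorder and right-subtree inorder, then recurse.
Recursive splits:
  root=21; inorder splits into left=[6, 7, 10, 14, 19], right=[]
  root=7; inorder splits into left=[6], right=[10, 14, 19]
  root=6; inorder splits into left=[], right=[]
  root=10; inorder splits into left=[], right=[14, 19]
  root=19; inorder splits into left=[14], right=[]
  root=14; inorder splits into left=[], right=[]
Reconstructed level-order: [21, 7, 6, 10, 19, 14]


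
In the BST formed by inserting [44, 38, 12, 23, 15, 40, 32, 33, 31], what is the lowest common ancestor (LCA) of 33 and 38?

Tree insertion order: [44, 38, 12, 23, 15, 40, 32, 33, 31]
Tree (level-order array): [44, 38, None, 12, 40, None, 23, None, None, 15, 32, None, None, 31, 33]
In a BST, the LCA of p=33, q=38 is the first node v on the
root-to-leaf path with p <= v <= q (go left if both < v, right if both > v).
Walk from root:
  at 44: both 33 and 38 < 44, go left
  at 38: 33 <= 38 <= 38, this is the LCA
LCA = 38


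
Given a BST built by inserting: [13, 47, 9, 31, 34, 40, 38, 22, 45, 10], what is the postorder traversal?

Tree insertion order: [13, 47, 9, 31, 34, 40, 38, 22, 45, 10]
Tree (level-order array): [13, 9, 47, None, 10, 31, None, None, None, 22, 34, None, None, None, 40, 38, 45]
Postorder traversal: [10, 9, 22, 38, 45, 40, 34, 31, 47, 13]


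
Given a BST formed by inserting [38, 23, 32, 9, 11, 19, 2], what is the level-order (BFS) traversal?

Tree insertion order: [38, 23, 32, 9, 11, 19, 2]
Tree (level-order array): [38, 23, None, 9, 32, 2, 11, None, None, None, None, None, 19]
BFS from the root, enqueuing left then right child of each popped node:
  queue [38] -> pop 38, enqueue [23], visited so far: [38]
  queue [23] -> pop 23, enqueue [9, 32], visited so far: [38, 23]
  queue [9, 32] -> pop 9, enqueue [2, 11], visited so far: [38, 23, 9]
  queue [32, 2, 11] -> pop 32, enqueue [none], visited so far: [38, 23, 9, 32]
  queue [2, 11] -> pop 2, enqueue [none], visited so far: [38, 23, 9, 32, 2]
  queue [11] -> pop 11, enqueue [19], visited so far: [38, 23, 9, 32, 2, 11]
  queue [19] -> pop 19, enqueue [none], visited so far: [38, 23, 9, 32, 2, 11, 19]
Result: [38, 23, 9, 32, 2, 11, 19]


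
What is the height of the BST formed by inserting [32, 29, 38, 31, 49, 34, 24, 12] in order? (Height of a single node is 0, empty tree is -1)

Insertion order: [32, 29, 38, 31, 49, 34, 24, 12]
Tree (level-order array): [32, 29, 38, 24, 31, 34, 49, 12]
Compute height bottom-up (empty subtree = -1):
  height(12) = 1 + max(-1, -1) = 0
  height(24) = 1 + max(0, -1) = 1
  height(31) = 1 + max(-1, -1) = 0
  height(29) = 1 + max(1, 0) = 2
  height(34) = 1 + max(-1, -1) = 0
  height(49) = 1 + max(-1, -1) = 0
  height(38) = 1 + max(0, 0) = 1
  height(32) = 1 + max(2, 1) = 3
Height = 3


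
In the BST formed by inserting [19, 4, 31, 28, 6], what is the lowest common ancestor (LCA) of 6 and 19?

Tree insertion order: [19, 4, 31, 28, 6]
Tree (level-order array): [19, 4, 31, None, 6, 28]
In a BST, the LCA of p=6, q=19 is the first node v on the
root-to-leaf path with p <= v <= q (go left if both < v, right if both > v).
Walk from root:
  at 19: 6 <= 19 <= 19, this is the LCA
LCA = 19


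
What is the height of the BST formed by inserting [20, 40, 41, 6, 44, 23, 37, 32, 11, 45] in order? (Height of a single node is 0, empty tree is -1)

Insertion order: [20, 40, 41, 6, 44, 23, 37, 32, 11, 45]
Tree (level-order array): [20, 6, 40, None, 11, 23, 41, None, None, None, 37, None, 44, 32, None, None, 45]
Compute height bottom-up (empty subtree = -1):
  height(11) = 1 + max(-1, -1) = 0
  height(6) = 1 + max(-1, 0) = 1
  height(32) = 1 + max(-1, -1) = 0
  height(37) = 1 + max(0, -1) = 1
  height(23) = 1 + max(-1, 1) = 2
  height(45) = 1 + max(-1, -1) = 0
  height(44) = 1 + max(-1, 0) = 1
  height(41) = 1 + max(-1, 1) = 2
  height(40) = 1 + max(2, 2) = 3
  height(20) = 1 + max(1, 3) = 4
Height = 4


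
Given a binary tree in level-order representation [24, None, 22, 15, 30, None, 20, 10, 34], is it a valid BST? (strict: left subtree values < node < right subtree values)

Level-order array: [24, None, 22, 15, 30, None, 20, 10, 34]
Validate using subtree bounds (lo, hi): at each node, require lo < value < hi,
then recurse left with hi=value and right with lo=value.
Preorder trace (stopping at first violation):
  at node 24 with bounds (-inf, +inf): OK
  at node 22 with bounds (24, +inf): VIOLATION
Node 22 violates its bound: not (24 < 22 < +inf).
Result: Not a valid BST


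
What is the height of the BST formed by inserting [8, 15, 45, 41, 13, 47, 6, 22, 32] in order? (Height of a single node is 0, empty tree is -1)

Insertion order: [8, 15, 45, 41, 13, 47, 6, 22, 32]
Tree (level-order array): [8, 6, 15, None, None, 13, 45, None, None, 41, 47, 22, None, None, None, None, 32]
Compute height bottom-up (empty subtree = -1):
  height(6) = 1 + max(-1, -1) = 0
  height(13) = 1 + max(-1, -1) = 0
  height(32) = 1 + max(-1, -1) = 0
  height(22) = 1 + max(-1, 0) = 1
  height(41) = 1 + max(1, -1) = 2
  height(47) = 1 + max(-1, -1) = 0
  height(45) = 1 + max(2, 0) = 3
  height(15) = 1 + max(0, 3) = 4
  height(8) = 1 + max(0, 4) = 5
Height = 5


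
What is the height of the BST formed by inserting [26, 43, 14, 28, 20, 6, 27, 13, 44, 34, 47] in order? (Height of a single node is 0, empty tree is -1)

Insertion order: [26, 43, 14, 28, 20, 6, 27, 13, 44, 34, 47]
Tree (level-order array): [26, 14, 43, 6, 20, 28, 44, None, 13, None, None, 27, 34, None, 47]
Compute height bottom-up (empty subtree = -1):
  height(13) = 1 + max(-1, -1) = 0
  height(6) = 1 + max(-1, 0) = 1
  height(20) = 1 + max(-1, -1) = 0
  height(14) = 1 + max(1, 0) = 2
  height(27) = 1 + max(-1, -1) = 0
  height(34) = 1 + max(-1, -1) = 0
  height(28) = 1 + max(0, 0) = 1
  height(47) = 1 + max(-1, -1) = 0
  height(44) = 1 + max(-1, 0) = 1
  height(43) = 1 + max(1, 1) = 2
  height(26) = 1 + max(2, 2) = 3
Height = 3


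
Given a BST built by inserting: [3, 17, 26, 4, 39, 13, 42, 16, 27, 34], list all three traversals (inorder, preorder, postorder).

Tree insertion order: [3, 17, 26, 4, 39, 13, 42, 16, 27, 34]
Tree (level-order array): [3, None, 17, 4, 26, None, 13, None, 39, None, 16, 27, 42, None, None, None, 34]
Inorder (L, root, R): [3, 4, 13, 16, 17, 26, 27, 34, 39, 42]
Preorder (root, L, R): [3, 17, 4, 13, 16, 26, 39, 27, 34, 42]
Postorder (L, R, root): [16, 13, 4, 34, 27, 42, 39, 26, 17, 3]


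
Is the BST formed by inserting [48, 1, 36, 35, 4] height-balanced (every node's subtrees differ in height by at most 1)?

Tree (level-order array): [48, 1, None, None, 36, 35, None, 4]
Definition: a tree is height-balanced if, at every node, |h(left) - h(right)| <= 1 (empty subtree has height -1).
Bottom-up per-node check:
  node 4: h_left=-1, h_right=-1, diff=0 [OK], height=0
  node 35: h_left=0, h_right=-1, diff=1 [OK], height=1
  node 36: h_left=1, h_right=-1, diff=2 [FAIL (|1--1|=2 > 1)], height=2
  node 1: h_left=-1, h_right=2, diff=3 [FAIL (|-1-2|=3 > 1)], height=3
  node 48: h_left=3, h_right=-1, diff=4 [FAIL (|3--1|=4 > 1)], height=4
Node 36 violates the condition: |1 - -1| = 2 > 1.
Result: Not balanced


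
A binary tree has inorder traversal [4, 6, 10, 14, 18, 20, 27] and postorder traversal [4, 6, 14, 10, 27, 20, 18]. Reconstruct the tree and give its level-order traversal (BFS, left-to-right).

Inorder:   [4, 6, 10, 14, 18, 20, 27]
Postorder: [4, 6, 14, 10, 27, 20, 18]
Algorithm: postorder visits root last, so walk postorder right-to-left;
each value is the root of the current inorder slice — split it at that
value, recurse on the right subtree first, then the left.
Recursive splits:
  root=18; inorder splits into left=[4, 6, 10, 14], right=[20, 27]
  root=20; inorder splits into left=[], right=[27]
  root=27; inorder splits into left=[], right=[]
  root=10; inorder splits into left=[4, 6], right=[14]
  root=14; inorder splits into left=[], right=[]
  root=6; inorder splits into left=[4], right=[]
  root=4; inorder splits into left=[], right=[]
Reconstructed level-order: [18, 10, 20, 6, 14, 27, 4]


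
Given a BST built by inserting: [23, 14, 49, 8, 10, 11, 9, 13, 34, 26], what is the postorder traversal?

Tree insertion order: [23, 14, 49, 8, 10, 11, 9, 13, 34, 26]
Tree (level-order array): [23, 14, 49, 8, None, 34, None, None, 10, 26, None, 9, 11, None, None, None, None, None, 13]
Postorder traversal: [9, 13, 11, 10, 8, 14, 26, 34, 49, 23]


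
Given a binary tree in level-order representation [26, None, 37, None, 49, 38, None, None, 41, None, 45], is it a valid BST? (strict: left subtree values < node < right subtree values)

Level-order array: [26, None, 37, None, 49, 38, None, None, 41, None, 45]
Validate using subtree bounds (lo, hi): at each node, require lo < value < hi,
then recurse left with hi=value and right with lo=value.
Preorder trace (stopping at first violation):
  at node 26 with bounds (-inf, +inf): OK
  at node 37 with bounds (26, +inf): OK
  at node 49 with bounds (37, +inf): OK
  at node 38 with bounds (37, 49): OK
  at node 41 with bounds (38, 49): OK
  at node 45 with bounds (41, 49): OK
No violation found at any node.
Result: Valid BST


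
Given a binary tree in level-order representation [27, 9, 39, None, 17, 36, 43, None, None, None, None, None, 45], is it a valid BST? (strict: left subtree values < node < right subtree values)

Level-order array: [27, 9, 39, None, 17, 36, 43, None, None, None, None, None, 45]
Validate using subtree bounds (lo, hi): at each node, require lo < value < hi,
then recurse left with hi=value and right with lo=value.
Preorder trace (stopping at first violation):
  at node 27 with bounds (-inf, +inf): OK
  at node 9 with bounds (-inf, 27): OK
  at node 17 with bounds (9, 27): OK
  at node 39 with bounds (27, +inf): OK
  at node 36 with bounds (27, 39): OK
  at node 43 with bounds (39, +inf): OK
  at node 45 with bounds (43, +inf): OK
No violation found at any node.
Result: Valid BST


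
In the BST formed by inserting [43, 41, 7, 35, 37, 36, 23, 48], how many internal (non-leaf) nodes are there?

Tree built from: [43, 41, 7, 35, 37, 36, 23, 48]
Tree (level-order array): [43, 41, 48, 7, None, None, None, None, 35, 23, 37, None, None, 36]
Rule: An internal node has at least one child.
Per-node child counts:
  node 43: 2 child(ren)
  node 41: 1 child(ren)
  node 7: 1 child(ren)
  node 35: 2 child(ren)
  node 23: 0 child(ren)
  node 37: 1 child(ren)
  node 36: 0 child(ren)
  node 48: 0 child(ren)
Matching nodes: [43, 41, 7, 35, 37]
Count of internal (non-leaf) nodes: 5


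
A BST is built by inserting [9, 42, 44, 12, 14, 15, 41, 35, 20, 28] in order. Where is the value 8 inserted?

Starting tree (level order): [9, None, 42, 12, 44, None, 14, None, None, None, 15, None, 41, 35, None, 20, None, None, 28]
Insertion path: 9
Result: insert 8 as left child of 9
Final tree (level order): [9, 8, 42, None, None, 12, 44, None, 14, None, None, None, 15, None, 41, 35, None, 20, None, None, 28]


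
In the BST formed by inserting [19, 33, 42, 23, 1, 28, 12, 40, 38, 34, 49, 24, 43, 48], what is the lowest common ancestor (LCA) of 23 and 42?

Tree insertion order: [19, 33, 42, 23, 1, 28, 12, 40, 38, 34, 49, 24, 43, 48]
Tree (level-order array): [19, 1, 33, None, 12, 23, 42, None, None, None, 28, 40, 49, 24, None, 38, None, 43, None, None, None, 34, None, None, 48]
In a BST, the LCA of p=23, q=42 is the first node v on the
root-to-leaf path with p <= v <= q (go left if both < v, right if both > v).
Walk from root:
  at 19: both 23 and 42 > 19, go right
  at 33: 23 <= 33 <= 42, this is the LCA
LCA = 33


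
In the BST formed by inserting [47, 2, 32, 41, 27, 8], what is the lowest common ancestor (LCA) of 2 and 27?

Tree insertion order: [47, 2, 32, 41, 27, 8]
Tree (level-order array): [47, 2, None, None, 32, 27, 41, 8]
In a BST, the LCA of p=2, q=27 is the first node v on the
root-to-leaf path with p <= v <= q (go left if both < v, right if both > v).
Walk from root:
  at 47: both 2 and 27 < 47, go left
  at 2: 2 <= 2 <= 27, this is the LCA
LCA = 2


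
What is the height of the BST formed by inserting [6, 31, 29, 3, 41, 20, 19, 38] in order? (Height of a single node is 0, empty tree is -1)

Insertion order: [6, 31, 29, 3, 41, 20, 19, 38]
Tree (level-order array): [6, 3, 31, None, None, 29, 41, 20, None, 38, None, 19]
Compute height bottom-up (empty subtree = -1):
  height(3) = 1 + max(-1, -1) = 0
  height(19) = 1 + max(-1, -1) = 0
  height(20) = 1 + max(0, -1) = 1
  height(29) = 1 + max(1, -1) = 2
  height(38) = 1 + max(-1, -1) = 0
  height(41) = 1 + max(0, -1) = 1
  height(31) = 1 + max(2, 1) = 3
  height(6) = 1 + max(0, 3) = 4
Height = 4


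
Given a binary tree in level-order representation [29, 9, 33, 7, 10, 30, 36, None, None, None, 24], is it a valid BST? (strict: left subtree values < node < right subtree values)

Level-order array: [29, 9, 33, 7, 10, 30, 36, None, None, None, 24]
Validate using subtree bounds (lo, hi): at each node, require lo < value < hi,
then recurse left with hi=value and right with lo=value.
Preorder trace (stopping at first violation):
  at node 29 with bounds (-inf, +inf): OK
  at node 9 with bounds (-inf, 29): OK
  at node 7 with bounds (-inf, 9): OK
  at node 10 with bounds (9, 29): OK
  at node 24 with bounds (10, 29): OK
  at node 33 with bounds (29, +inf): OK
  at node 30 with bounds (29, 33): OK
  at node 36 with bounds (33, +inf): OK
No violation found at any node.
Result: Valid BST


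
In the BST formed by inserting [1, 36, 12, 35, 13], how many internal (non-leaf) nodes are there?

Tree built from: [1, 36, 12, 35, 13]
Tree (level-order array): [1, None, 36, 12, None, None, 35, 13]
Rule: An internal node has at least one child.
Per-node child counts:
  node 1: 1 child(ren)
  node 36: 1 child(ren)
  node 12: 1 child(ren)
  node 35: 1 child(ren)
  node 13: 0 child(ren)
Matching nodes: [1, 36, 12, 35]
Count of internal (non-leaf) nodes: 4


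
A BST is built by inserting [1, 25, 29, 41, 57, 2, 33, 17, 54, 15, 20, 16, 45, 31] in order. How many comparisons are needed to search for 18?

Search path for 18: 1 -> 25 -> 2 -> 17 -> 20
Found: False
Comparisons: 5


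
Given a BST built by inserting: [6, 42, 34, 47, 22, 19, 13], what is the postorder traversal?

Tree insertion order: [6, 42, 34, 47, 22, 19, 13]
Tree (level-order array): [6, None, 42, 34, 47, 22, None, None, None, 19, None, 13]
Postorder traversal: [13, 19, 22, 34, 47, 42, 6]


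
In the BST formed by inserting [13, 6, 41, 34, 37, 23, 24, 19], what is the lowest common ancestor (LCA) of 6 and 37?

Tree insertion order: [13, 6, 41, 34, 37, 23, 24, 19]
Tree (level-order array): [13, 6, 41, None, None, 34, None, 23, 37, 19, 24]
In a BST, the LCA of p=6, q=37 is the first node v on the
root-to-leaf path with p <= v <= q (go left if both < v, right if both > v).
Walk from root:
  at 13: 6 <= 13 <= 37, this is the LCA
LCA = 13


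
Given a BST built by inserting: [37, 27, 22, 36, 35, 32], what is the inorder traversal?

Tree insertion order: [37, 27, 22, 36, 35, 32]
Tree (level-order array): [37, 27, None, 22, 36, None, None, 35, None, 32]
Inorder traversal: [22, 27, 32, 35, 36, 37]


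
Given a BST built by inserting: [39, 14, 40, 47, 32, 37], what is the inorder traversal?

Tree insertion order: [39, 14, 40, 47, 32, 37]
Tree (level-order array): [39, 14, 40, None, 32, None, 47, None, 37]
Inorder traversal: [14, 32, 37, 39, 40, 47]


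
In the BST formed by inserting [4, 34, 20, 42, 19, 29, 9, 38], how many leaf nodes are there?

Tree built from: [4, 34, 20, 42, 19, 29, 9, 38]
Tree (level-order array): [4, None, 34, 20, 42, 19, 29, 38, None, 9]
Rule: A leaf has 0 children.
Per-node child counts:
  node 4: 1 child(ren)
  node 34: 2 child(ren)
  node 20: 2 child(ren)
  node 19: 1 child(ren)
  node 9: 0 child(ren)
  node 29: 0 child(ren)
  node 42: 1 child(ren)
  node 38: 0 child(ren)
Matching nodes: [9, 29, 38]
Count of leaf nodes: 3


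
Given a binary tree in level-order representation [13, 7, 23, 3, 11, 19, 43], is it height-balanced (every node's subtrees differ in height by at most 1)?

Tree (level-order array): [13, 7, 23, 3, 11, 19, 43]
Definition: a tree is height-balanced if, at every node, |h(left) - h(right)| <= 1 (empty subtree has height -1).
Bottom-up per-node check:
  node 3: h_left=-1, h_right=-1, diff=0 [OK], height=0
  node 11: h_left=-1, h_right=-1, diff=0 [OK], height=0
  node 7: h_left=0, h_right=0, diff=0 [OK], height=1
  node 19: h_left=-1, h_right=-1, diff=0 [OK], height=0
  node 43: h_left=-1, h_right=-1, diff=0 [OK], height=0
  node 23: h_left=0, h_right=0, diff=0 [OK], height=1
  node 13: h_left=1, h_right=1, diff=0 [OK], height=2
All nodes satisfy the balance condition.
Result: Balanced


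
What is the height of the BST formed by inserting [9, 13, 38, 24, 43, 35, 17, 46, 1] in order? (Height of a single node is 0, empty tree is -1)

Insertion order: [9, 13, 38, 24, 43, 35, 17, 46, 1]
Tree (level-order array): [9, 1, 13, None, None, None, 38, 24, 43, 17, 35, None, 46]
Compute height bottom-up (empty subtree = -1):
  height(1) = 1 + max(-1, -1) = 0
  height(17) = 1 + max(-1, -1) = 0
  height(35) = 1 + max(-1, -1) = 0
  height(24) = 1 + max(0, 0) = 1
  height(46) = 1 + max(-1, -1) = 0
  height(43) = 1 + max(-1, 0) = 1
  height(38) = 1 + max(1, 1) = 2
  height(13) = 1 + max(-1, 2) = 3
  height(9) = 1 + max(0, 3) = 4
Height = 4


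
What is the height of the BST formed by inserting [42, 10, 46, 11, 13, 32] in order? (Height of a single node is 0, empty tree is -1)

Insertion order: [42, 10, 46, 11, 13, 32]
Tree (level-order array): [42, 10, 46, None, 11, None, None, None, 13, None, 32]
Compute height bottom-up (empty subtree = -1):
  height(32) = 1 + max(-1, -1) = 0
  height(13) = 1 + max(-1, 0) = 1
  height(11) = 1 + max(-1, 1) = 2
  height(10) = 1 + max(-1, 2) = 3
  height(46) = 1 + max(-1, -1) = 0
  height(42) = 1 + max(3, 0) = 4
Height = 4


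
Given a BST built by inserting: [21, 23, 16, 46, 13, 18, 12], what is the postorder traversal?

Tree insertion order: [21, 23, 16, 46, 13, 18, 12]
Tree (level-order array): [21, 16, 23, 13, 18, None, 46, 12]
Postorder traversal: [12, 13, 18, 16, 46, 23, 21]


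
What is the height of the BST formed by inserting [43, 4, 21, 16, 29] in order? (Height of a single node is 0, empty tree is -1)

Insertion order: [43, 4, 21, 16, 29]
Tree (level-order array): [43, 4, None, None, 21, 16, 29]
Compute height bottom-up (empty subtree = -1):
  height(16) = 1 + max(-1, -1) = 0
  height(29) = 1 + max(-1, -1) = 0
  height(21) = 1 + max(0, 0) = 1
  height(4) = 1 + max(-1, 1) = 2
  height(43) = 1 + max(2, -1) = 3
Height = 3


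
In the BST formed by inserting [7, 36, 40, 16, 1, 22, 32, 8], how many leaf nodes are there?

Tree built from: [7, 36, 40, 16, 1, 22, 32, 8]
Tree (level-order array): [7, 1, 36, None, None, 16, 40, 8, 22, None, None, None, None, None, 32]
Rule: A leaf has 0 children.
Per-node child counts:
  node 7: 2 child(ren)
  node 1: 0 child(ren)
  node 36: 2 child(ren)
  node 16: 2 child(ren)
  node 8: 0 child(ren)
  node 22: 1 child(ren)
  node 32: 0 child(ren)
  node 40: 0 child(ren)
Matching nodes: [1, 8, 32, 40]
Count of leaf nodes: 4


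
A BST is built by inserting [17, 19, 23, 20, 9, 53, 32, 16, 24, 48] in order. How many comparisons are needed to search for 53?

Search path for 53: 17 -> 19 -> 23 -> 53
Found: True
Comparisons: 4


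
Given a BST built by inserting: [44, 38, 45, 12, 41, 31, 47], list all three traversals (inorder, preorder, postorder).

Tree insertion order: [44, 38, 45, 12, 41, 31, 47]
Tree (level-order array): [44, 38, 45, 12, 41, None, 47, None, 31]
Inorder (L, root, R): [12, 31, 38, 41, 44, 45, 47]
Preorder (root, L, R): [44, 38, 12, 31, 41, 45, 47]
Postorder (L, R, root): [31, 12, 41, 38, 47, 45, 44]


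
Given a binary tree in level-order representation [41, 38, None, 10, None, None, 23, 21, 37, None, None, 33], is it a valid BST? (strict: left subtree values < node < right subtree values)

Level-order array: [41, 38, None, 10, None, None, 23, 21, 37, None, None, 33]
Validate using subtree bounds (lo, hi): at each node, require lo < value < hi,
then recurse left with hi=value and right with lo=value.
Preorder trace (stopping at first violation):
  at node 41 with bounds (-inf, +inf): OK
  at node 38 with bounds (-inf, 41): OK
  at node 10 with bounds (-inf, 38): OK
  at node 23 with bounds (10, 38): OK
  at node 21 with bounds (10, 23): OK
  at node 37 with bounds (23, 38): OK
  at node 33 with bounds (23, 37): OK
No violation found at any node.
Result: Valid BST


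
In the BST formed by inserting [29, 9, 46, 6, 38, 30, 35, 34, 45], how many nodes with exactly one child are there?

Tree built from: [29, 9, 46, 6, 38, 30, 35, 34, 45]
Tree (level-order array): [29, 9, 46, 6, None, 38, None, None, None, 30, 45, None, 35, None, None, 34]
Rule: These are nodes with exactly 1 non-null child.
Per-node child counts:
  node 29: 2 child(ren)
  node 9: 1 child(ren)
  node 6: 0 child(ren)
  node 46: 1 child(ren)
  node 38: 2 child(ren)
  node 30: 1 child(ren)
  node 35: 1 child(ren)
  node 34: 0 child(ren)
  node 45: 0 child(ren)
Matching nodes: [9, 46, 30, 35]
Count of nodes with exactly one child: 4


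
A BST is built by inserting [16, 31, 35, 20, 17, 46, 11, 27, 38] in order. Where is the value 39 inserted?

Starting tree (level order): [16, 11, 31, None, None, 20, 35, 17, 27, None, 46, None, None, None, None, 38]
Insertion path: 16 -> 31 -> 35 -> 46 -> 38
Result: insert 39 as right child of 38
Final tree (level order): [16, 11, 31, None, None, 20, 35, 17, 27, None, 46, None, None, None, None, 38, None, None, 39]


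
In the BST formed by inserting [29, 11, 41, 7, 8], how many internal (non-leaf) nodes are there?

Tree built from: [29, 11, 41, 7, 8]
Tree (level-order array): [29, 11, 41, 7, None, None, None, None, 8]
Rule: An internal node has at least one child.
Per-node child counts:
  node 29: 2 child(ren)
  node 11: 1 child(ren)
  node 7: 1 child(ren)
  node 8: 0 child(ren)
  node 41: 0 child(ren)
Matching nodes: [29, 11, 7]
Count of internal (non-leaf) nodes: 3


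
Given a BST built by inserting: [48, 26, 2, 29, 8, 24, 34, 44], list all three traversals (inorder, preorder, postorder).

Tree insertion order: [48, 26, 2, 29, 8, 24, 34, 44]
Tree (level-order array): [48, 26, None, 2, 29, None, 8, None, 34, None, 24, None, 44]
Inorder (L, root, R): [2, 8, 24, 26, 29, 34, 44, 48]
Preorder (root, L, R): [48, 26, 2, 8, 24, 29, 34, 44]
Postorder (L, R, root): [24, 8, 2, 44, 34, 29, 26, 48]


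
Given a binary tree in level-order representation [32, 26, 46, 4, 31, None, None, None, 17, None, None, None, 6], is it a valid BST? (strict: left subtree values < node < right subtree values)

Level-order array: [32, 26, 46, 4, 31, None, None, None, 17, None, None, None, 6]
Validate using subtree bounds (lo, hi): at each node, require lo < value < hi,
then recurse left with hi=value and right with lo=value.
Preorder trace (stopping at first violation):
  at node 32 with bounds (-inf, +inf): OK
  at node 26 with bounds (-inf, 32): OK
  at node 4 with bounds (-inf, 26): OK
  at node 17 with bounds (4, 26): OK
  at node 6 with bounds (17, 26): VIOLATION
Node 6 violates its bound: not (17 < 6 < 26).
Result: Not a valid BST


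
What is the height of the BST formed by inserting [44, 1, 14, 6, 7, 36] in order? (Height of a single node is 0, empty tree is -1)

Insertion order: [44, 1, 14, 6, 7, 36]
Tree (level-order array): [44, 1, None, None, 14, 6, 36, None, 7]
Compute height bottom-up (empty subtree = -1):
  height(7) = 1 + max(-1, -1) = 0
  height(6) = 1 + max(-1, 0) = 1
  height(36) = 1 + max(-1, -1) = 0
  height(14) = 1 + max(1, 0) = 2
  height(1) = 1 + max(-1, 2) = 3
  height(44) = 1 + max(3, -1) = 4
Height = 4


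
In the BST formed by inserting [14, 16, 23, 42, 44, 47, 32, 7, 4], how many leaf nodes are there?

Tree built from: [14, 16, 23, 42, 44, 47, 32, 7, 4]
Tree (level-order array): [14, 7, 16, 4, None, None, 23, None, None, None, 42, 32, 44, None, None, None, 47]
Rule: A leaf has 0 children.
Per-node child counts:
  node 14: 2 child(ren)
  node 7: 1 child(ren)
  node 4: 0 child(ren)
  node 16: 1 child(ren)
  node 23: 1 child(ren)
  node 42: 2 child(ren)
  node 32: 0 child(ren)
  node 44: 1 child(ren)
  node 47: 0 child(ren)
Matching nodes: [4, 32, 47]
Count of leaf nodes: 3


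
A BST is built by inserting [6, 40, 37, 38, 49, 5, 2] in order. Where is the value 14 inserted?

Starting tree (level order): [6, 5, 40, 2, None, 37, 49, None, None, None, 38]
Insertion path: 6 -> 40 -> 37
Result: insert 14 as left child of 37
Final tree (level order): [6, 5, 40, 2, None, 37, 49, None, None, 14, 38]


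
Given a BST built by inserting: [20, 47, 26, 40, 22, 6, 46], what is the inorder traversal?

Tree insertion order: [20, 47, 26, 40, 22, 6, 46]
Tree (level-order array): [20, 6, 47, None, None, 26, None, 22, 40, None, None, None, 46]
Inorder traversal: [6, 20, 22, 26, 40, 46, 47]


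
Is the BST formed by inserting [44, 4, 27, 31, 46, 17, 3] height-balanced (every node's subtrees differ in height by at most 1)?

Tree (level-order array): [44, 4, 46, 3, 27, None, None, None, None, 17, 31]
Definition: a tree is height-balanced if, at every node, |h(left) - h(right)| <= 1 (empty subtree has height -1).
Bottom-up per-node check:
  node 3: h_left=-1, h_right=-1, diff=0 [OK], height=0
  node 17: h_left=-1, h_right=-1, diff=0 [OK], height=0
  node 31: h_left=-1, h_right=-1, diff=0 [OK], height=0
  node 27: h_left=0, h_right=0, diff=0 [OK], height=1
  node 4: h_left=0, h_right=1, diff=1 [OK], height=2
  node 46: h_left=-1, h_right=-1, diff=0 [OK], height=0
  node 44: h_left=2, h_right=0, diff=2 [FAIL (|2-0|=2 > 1)], height=3
Node 44 violates the condition: |2 - 0| = 2 > 1.
Result: Not balanced
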